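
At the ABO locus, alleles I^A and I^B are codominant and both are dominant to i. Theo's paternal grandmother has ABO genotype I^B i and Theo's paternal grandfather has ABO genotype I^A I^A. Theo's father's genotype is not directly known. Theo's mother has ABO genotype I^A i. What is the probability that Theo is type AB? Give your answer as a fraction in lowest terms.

1/8

Theo's father's ABO genotype from I^B i × I^A I^A: 1/2 I^A I^B, 1/2 I^A i.
Crossing each possibility with the mother I^A i and summing P(type AB): 1/2·1/4 + 1/2·0 = 1/8.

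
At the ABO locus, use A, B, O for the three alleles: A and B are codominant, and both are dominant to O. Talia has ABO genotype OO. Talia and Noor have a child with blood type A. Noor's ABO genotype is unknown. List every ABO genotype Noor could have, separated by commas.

AA, AB, AO

For each candidate genotype of Noor, check whether crossing it with OO can produce every observed child phenotype.
  AA → possible child types {A} ✓
  AB → possible child types {A, B} ✓
  AO → possible child types {O, A} ✓
  BB → possible child types {B} ✗
  BO → possible child types {O, B} ✗
  OO → possible child types {O} ✗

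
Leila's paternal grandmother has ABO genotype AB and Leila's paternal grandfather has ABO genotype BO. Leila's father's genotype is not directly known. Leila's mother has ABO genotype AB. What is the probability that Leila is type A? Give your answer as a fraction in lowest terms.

Leila's father's ABO genotype from AB × BO: 1/4 AB, 1/4 AO, 1/4 BB, 1/4 BO.
Crossing each possibility with the mother AB and summing P(type A): 1/4·1/4 + 1/4·1/2 + 1/4·0 + 1/4·1/4 = 1/4.

1/4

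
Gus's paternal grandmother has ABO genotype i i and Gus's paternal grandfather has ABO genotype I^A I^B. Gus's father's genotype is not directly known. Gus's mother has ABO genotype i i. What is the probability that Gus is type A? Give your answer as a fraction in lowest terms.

Gus's father's ABO genotype from i i × I^A I^B: 1/2 I^A i, 1/2 I^B i.
Crossing each possibility with the mother i i and summing P(type A): 1/2·1/2 + 1/2·0 = 1/4.

1/4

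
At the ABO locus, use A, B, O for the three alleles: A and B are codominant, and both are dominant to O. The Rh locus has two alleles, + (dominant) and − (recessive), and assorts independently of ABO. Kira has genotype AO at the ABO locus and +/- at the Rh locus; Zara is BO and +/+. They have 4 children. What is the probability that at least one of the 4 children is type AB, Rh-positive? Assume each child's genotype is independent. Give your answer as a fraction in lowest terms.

175/256

ABO cross AO × BO → 1/4 O, 1/4 A, 1/4 B, 1/4 AB.
Rh cross +/- × +/+ → 1 Rh+; so P(type AB, Rh-positive) = 1/4 × 1 = 1/4 per child.
P(none) = (3/4)^4 = 81/256; P(at least one) = 1 − 81/256 = 175/256.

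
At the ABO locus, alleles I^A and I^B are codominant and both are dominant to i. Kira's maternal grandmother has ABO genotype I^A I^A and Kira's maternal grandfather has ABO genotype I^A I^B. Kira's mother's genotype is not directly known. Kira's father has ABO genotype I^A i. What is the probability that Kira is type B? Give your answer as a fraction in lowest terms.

Kira's mother's ABO genotype from I^A I^A × I^A I^B: 1/2 I^A I^A, 1/2 I^A I^B.
Crossing each possibility with the father I^A i and summing P(type B): 1/2·0 + 1/2·1/4 = 1/8.

1/8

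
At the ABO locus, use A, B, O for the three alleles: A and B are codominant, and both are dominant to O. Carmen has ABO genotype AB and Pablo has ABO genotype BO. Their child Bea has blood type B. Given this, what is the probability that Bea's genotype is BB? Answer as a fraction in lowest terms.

Cross AB × BO → 1/4 AB, 1/4 AO, 1/4 BB, 1/4 BO.
Type-B genotypes among offspring: BB (1/4), BO (1/4); total 1/2.
P(BB | type B) = (1/4) / (1/2) = 1/2.

1/2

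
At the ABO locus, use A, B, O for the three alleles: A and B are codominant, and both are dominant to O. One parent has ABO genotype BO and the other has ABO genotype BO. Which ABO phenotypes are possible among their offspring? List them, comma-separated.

Gametes from BO × BO give offspring ABO genotypes BB, BO, OO, i.e. phenotypes O, B.

O, B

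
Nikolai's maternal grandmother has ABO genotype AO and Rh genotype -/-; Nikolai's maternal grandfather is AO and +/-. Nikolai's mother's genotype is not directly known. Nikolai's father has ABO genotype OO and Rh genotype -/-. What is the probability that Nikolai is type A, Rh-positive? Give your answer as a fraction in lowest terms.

Nikolai's mother's ABO genotype from AO × AO: 1/4 AA, 1/2 AO, 1/4 OO.
Crossing each possibility with the father OO and summing P(type A): 1/4·1 + 1/2·1/2 + 1/4·0 = 1/2.
Similarly for Rh via the mother's Rh distribution: P(Rh+) = 1/4.
Independent loci: 1/2 × 1/4 = 1/8.

1/8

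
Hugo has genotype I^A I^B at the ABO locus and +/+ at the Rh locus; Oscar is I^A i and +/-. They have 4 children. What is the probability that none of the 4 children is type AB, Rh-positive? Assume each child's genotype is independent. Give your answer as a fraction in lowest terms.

81/256

ABO cross I^A I^B × I^A i → 1/2 A, 1/4 B, 1/4 AB.
Rh cross +/+ × +/- → 1 Rh+; so P(type AB, Rh-positive) = 1/4 × 1 = 1/4 per child.
P(not type AB, Rh-positive) = 3/4 for one child; (3/4)^4 = 81/256.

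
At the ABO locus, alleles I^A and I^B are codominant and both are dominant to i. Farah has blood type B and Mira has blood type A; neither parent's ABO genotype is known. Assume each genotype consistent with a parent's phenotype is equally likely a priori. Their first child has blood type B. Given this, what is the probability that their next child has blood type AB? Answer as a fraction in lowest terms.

5/12

Possible genotypes: Farah ∈ {I^B I^B, I^B i}; Mira ∈ {I^A I^A, I^A i}.
Weight each parental genotype pair by prior × P(type-B child):
  I^B I^B × I^A i: posterior weight 2/3; P(next child type AB) = 1/2.
  I^B i × I^A i: posterior weight 1/3; P(next child type AB) = 1/4.
Weighted sum = 5/12.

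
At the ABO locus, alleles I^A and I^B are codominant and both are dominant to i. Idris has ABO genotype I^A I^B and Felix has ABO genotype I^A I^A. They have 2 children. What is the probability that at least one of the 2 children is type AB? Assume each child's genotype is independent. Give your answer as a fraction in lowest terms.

3/4

ABO cross I^A I^B × I^A I^A → 1/2 A, 1/2 AB.
So P(type AB) = 1/2 per child.
P(none) = (1/2)^2 = 1/4; P(at least one) = 1 − 1/4 = 3/4.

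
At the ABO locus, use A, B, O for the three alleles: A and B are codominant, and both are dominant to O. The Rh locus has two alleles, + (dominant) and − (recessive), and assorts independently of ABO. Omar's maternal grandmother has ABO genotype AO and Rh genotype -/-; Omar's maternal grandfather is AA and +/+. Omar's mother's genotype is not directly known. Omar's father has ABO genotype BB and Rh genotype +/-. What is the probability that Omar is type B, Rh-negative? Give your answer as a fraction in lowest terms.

1/16

Omar's mother's ABO genotype from AO × AA: 1/2 AA, 1/2 AO.
Crossing each possibility with the father BB and summing P(type B): 1/2·0 + 1/2·1/2 = 1/4.
Similarly for Rh via the mother's Rh distribution: P(Rh-) = 1/4.
Independent loci: 1/4 × 1/4 = 1/16.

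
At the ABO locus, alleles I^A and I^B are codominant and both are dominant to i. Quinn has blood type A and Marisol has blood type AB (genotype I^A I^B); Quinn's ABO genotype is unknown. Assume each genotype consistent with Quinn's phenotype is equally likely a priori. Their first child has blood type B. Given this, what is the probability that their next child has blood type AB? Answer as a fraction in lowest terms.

1/4

Possible genotypes: Quinn ∈ {I^A I^A, I^A i}; Marisol ∈ {I^A I^B}.
Weight each parental genotype pair by prior × P(type-B child):
  I^A i × I^A I^B: posterior weight 1; P(next child type AB) = 1/4.
Weighted sum = 1/4.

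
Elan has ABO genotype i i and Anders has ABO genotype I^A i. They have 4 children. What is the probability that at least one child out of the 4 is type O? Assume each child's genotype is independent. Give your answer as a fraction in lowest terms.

ABO cross i i × I^A i → 1/2 O, 1/2 A.
So P(type O) = 1/2 per child.
P(none) = (1/2)^4 = 1/16; P(at least one) = 1 − 1/16 = 15/16.

15/16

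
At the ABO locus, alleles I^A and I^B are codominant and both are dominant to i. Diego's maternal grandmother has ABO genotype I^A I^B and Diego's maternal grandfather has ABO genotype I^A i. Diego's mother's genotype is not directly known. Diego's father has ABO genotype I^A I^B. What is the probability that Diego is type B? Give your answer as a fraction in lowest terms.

Diego's mother's ABO genotype from I^A I^B × I^A i: 1/4 I^A I^A, 1/4 I^A I^B, 1/4 I^A i, 1/4 I^B i.
Crossing each possibility with the father I^A I^B and summing P(type B): 1/4·0 + 1/4·1/4 + 1/4·1/4 + 1/4·1/2 = 1/4.

1/4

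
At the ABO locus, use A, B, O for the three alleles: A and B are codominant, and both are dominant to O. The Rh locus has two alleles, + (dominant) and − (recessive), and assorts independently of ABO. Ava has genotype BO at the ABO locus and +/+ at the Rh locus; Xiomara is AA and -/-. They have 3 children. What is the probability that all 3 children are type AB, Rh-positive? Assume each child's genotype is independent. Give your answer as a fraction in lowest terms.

ABO cross BO × AA → 1/2 A, 1/2 AB.
Rh cross +/+ × -/- → 1 Rh+; so P(type AB, Rh-positive) = 1/2 × 1 = 1/2 per child.
All 3 independent: (1/2)^3 = 1/8.

1/8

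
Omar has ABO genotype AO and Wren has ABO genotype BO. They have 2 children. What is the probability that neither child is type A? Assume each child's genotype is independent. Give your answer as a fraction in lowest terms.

ABO cross AO × BO → 1/4 O, 1/4 A, 1/4 B, 1/4 AB.
So P(type A) = 1/4 per child.
P(not type A) = 3/4 for one child; (3/4)^2 = 9/16.

9/16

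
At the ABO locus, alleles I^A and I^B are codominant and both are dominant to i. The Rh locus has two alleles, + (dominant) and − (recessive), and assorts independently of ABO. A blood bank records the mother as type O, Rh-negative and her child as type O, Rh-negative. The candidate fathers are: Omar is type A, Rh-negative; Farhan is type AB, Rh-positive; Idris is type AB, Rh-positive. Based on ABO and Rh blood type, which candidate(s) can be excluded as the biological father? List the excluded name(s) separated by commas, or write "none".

Farhan, Idris

A candidate is excluded only if no genotype consistent with his phenotype could produce a type O, Rh-negative child with a type O, Rh-negative mother.
Farhan (type AB, Rh+): no genotype consistent with that phenotype can produce a type-O Rh- child with a type-O mother.
Idris (type AB, Rh+): no genotype consistent with that phenotype can produce a type-O Rh- child with a type-O mother.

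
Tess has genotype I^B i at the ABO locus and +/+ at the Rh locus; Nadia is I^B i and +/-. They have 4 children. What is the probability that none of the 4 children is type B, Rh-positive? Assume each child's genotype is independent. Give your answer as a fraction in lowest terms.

ABO cross I^B i × I^B i → 1/4 O, 3/4 B.
Rh cross +/+ × +/- → 1 Rh+; so P(type B, Rh-positive) = 3/4 × 1 = 3/4 per child.
P(not type B, Rh-positive) = 1/4 for one child; (1/4)^4 = 1/256.

1/256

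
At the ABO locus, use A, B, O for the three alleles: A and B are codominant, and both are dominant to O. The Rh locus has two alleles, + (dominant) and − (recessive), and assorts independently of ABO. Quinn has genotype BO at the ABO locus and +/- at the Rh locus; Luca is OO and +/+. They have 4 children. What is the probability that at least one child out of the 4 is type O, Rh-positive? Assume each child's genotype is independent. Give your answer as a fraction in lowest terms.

15/16

ABO cross BO × OO → 1/2 O, 1/2 B.
Rh cross +/- × +/+ → 1 Rh+; so P(type O, Rh-positive) = 1/2 × 1 = 1/2 per child.
P(none) = (1/2)^4 = 1/16; P(at least one) = 1 − 1/16 = 15/16.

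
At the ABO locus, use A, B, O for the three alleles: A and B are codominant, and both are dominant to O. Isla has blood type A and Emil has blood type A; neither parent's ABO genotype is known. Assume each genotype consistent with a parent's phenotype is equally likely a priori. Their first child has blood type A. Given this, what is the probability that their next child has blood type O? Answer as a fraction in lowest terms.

Possible genotypes: Isla ∈ {AA, AO}; Emil ∈ {AA, AO}.
Weight each parental genotype pair by prior × P(type-A child):
  AA × AA: posterior weight 4/15; P(next child type O) = 0.
  AA × AO: posterior weight 4/15; P(next child type O) = 0.
  AO × AA: posterior weight 4/15; P(next child type O) = 0.
  AO × AO: posterior weight 1/5; P(next child type O) = 1/4.
Weighted sum = 1/20.

1/20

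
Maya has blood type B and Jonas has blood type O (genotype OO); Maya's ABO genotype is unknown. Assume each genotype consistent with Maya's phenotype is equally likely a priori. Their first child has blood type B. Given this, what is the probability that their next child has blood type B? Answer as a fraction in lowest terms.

5/6

Possible genotypes: Maya ∈ {BB, BO}; Jonas ∈ {OO}.
Weight each parental genotype pair by prior × P(type-B child):
  BB × OO: posterior weight 2/3; P(next child type B) = 1.
  BO × OO: posterior weight 1/3; P(next child type B) = 1/2.
Weighted sum = 5/6.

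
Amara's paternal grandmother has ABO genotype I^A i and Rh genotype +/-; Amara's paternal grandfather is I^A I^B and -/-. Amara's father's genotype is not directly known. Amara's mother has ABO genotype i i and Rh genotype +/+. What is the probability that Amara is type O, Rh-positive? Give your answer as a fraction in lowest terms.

1/4

Amara's father's ABO genotype from I^A i × I^A I^B: 1/4 I^A I^A, 1/4 I^A I^B, 1/4 I^A i, 1/4 I^B i.
Crossing each possibility with the mother i i and summing P(type O): 1/4·0 + 1/4·0 + 1/4·1/2 + 1/4·1/2 = 1/4.
Similarly for Rh via the father's Rh distribution: P(Rh+) = 1.
Independent loci: 1/4 × 1 = 1/4.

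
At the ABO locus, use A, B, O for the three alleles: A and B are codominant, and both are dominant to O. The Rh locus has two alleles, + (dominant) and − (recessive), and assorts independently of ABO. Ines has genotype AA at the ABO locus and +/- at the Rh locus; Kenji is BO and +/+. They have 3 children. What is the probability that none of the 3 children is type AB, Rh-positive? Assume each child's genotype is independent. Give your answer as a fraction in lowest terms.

ABO cross AA × BO → 1/2 A, 1/2 AB.
Rh cross +/- × +/+ → 1 Rh+; so P(type AB, Rh-positive) = 1/2 × 1 = 1/2 per child.
P(not type AB, Rh-positive) = 1/2 for one child; (1/2)^3 = 1/8.

1/8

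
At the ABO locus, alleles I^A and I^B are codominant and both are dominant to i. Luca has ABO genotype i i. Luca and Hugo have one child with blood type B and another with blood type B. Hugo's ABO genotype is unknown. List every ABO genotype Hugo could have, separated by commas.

I^A I^B, I^B I^B, I^B i

For each candidate genotype of Hugo, check whether crossing it with i i can produce every observed child phenotype.
  I^A I^A → possible child types {A} ✗
  I^A I^B → possible child types {A, B} ✓
  I^A i → possible child types {O, A} ✗
  I^B I^B → possible child types {B} ✓
  I^B i → possible child types {O, B} ✓
  i i → possible child types {O} ✗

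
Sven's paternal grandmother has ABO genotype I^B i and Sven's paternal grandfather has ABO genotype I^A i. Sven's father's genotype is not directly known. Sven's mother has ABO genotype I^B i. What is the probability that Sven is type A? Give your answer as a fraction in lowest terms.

Sven's father's ABO genotype from I^B i × I^A i: 1/4 I^A I^B, 1/4 I^A i, 1/4 I^B i, 1/4 i i.
Crossing each possibility with the mother I^B i and summing P(type A): 1/4·1/4 + 1/4·1/4 + 1/4·0 + 1/4·0 = 1/8.

1/8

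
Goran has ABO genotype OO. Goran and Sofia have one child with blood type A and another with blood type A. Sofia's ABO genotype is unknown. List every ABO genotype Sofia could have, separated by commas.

For each candidate genotype of Sofia, check whether crossing it with OO can produce every observed child phenotype.
  AA → possible child types {A} ✓
  AB → possible child types {A, B} ✓
  AO → possible child types {O, A} ✓
  BB → possible child types {B} ✗
  BO → possible child types {O, B} ✗
  OO → possible child types {O} ✗

AA, AB, AO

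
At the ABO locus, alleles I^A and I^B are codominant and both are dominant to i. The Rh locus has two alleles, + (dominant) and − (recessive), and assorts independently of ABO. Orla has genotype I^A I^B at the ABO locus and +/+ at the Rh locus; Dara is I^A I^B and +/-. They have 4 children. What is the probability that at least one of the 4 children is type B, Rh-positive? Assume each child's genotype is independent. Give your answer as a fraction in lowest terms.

ABO cross I^A I^B × I^A I^B → 1/4 A, 1/4 B, 1/2 AB.
Rh cross +/+ × +/- → 1 Rh+; so P(type B, Rh-positive) = 1/4 × 1 = 1/4 per child.
P(none) = (3/4)^4 = 81/256; P(at least one) = 1 − 81/256 = 175/256.

175/256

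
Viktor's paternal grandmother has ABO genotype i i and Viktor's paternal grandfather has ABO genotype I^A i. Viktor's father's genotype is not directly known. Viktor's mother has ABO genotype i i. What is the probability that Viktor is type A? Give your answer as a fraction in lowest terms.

1/4

Viktor's father's ABO genotype from i i × I^A i: 1/2 I^A i, 1/2 i i.
Crossing each possibility with the mother i i and summing P(type A): 1/2·1/2 + 1/2·0 = 1/4.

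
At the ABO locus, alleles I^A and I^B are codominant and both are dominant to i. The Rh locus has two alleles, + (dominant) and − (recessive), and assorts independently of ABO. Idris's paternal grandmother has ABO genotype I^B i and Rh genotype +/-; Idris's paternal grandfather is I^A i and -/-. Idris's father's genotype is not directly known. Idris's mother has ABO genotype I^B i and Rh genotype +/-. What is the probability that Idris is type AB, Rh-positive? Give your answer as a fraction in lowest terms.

Idris's father's ABO genotype from I^B i × I^A i: 1/4 I^A I^B, 1/4 I^A i, 1/4 I^B i, 1/4 i i.
Crossing each possibility with the mother I^B i and summing P(type AB): 1/4·1/4 + 1/4·1/4 + 1/4·0 + 1/4·0 = 1/8.
Similarly for Rh via the father's Rh distribution: P(Rh+) = 5/8.
Independent loci: 1/8 × 5/8 = 5/64.

5/64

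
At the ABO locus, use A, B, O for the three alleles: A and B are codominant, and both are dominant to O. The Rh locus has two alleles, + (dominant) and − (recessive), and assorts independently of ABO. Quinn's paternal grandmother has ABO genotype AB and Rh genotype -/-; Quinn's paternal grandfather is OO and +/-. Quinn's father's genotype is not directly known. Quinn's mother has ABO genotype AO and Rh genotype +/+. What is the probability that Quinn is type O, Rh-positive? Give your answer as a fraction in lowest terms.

1/4

Quinn's father's ABO genotype from AB × OO: 1/2 AO, 1/2 BO.
Crossing each possibility with the mother AO and summing P(type O): 1/2·1/4 + 1/2·1/4 = 1/4.
Similarly for Rh via the father's Rh distribution: P(Rh+) = 1.
Independent loci: 1/4 × 1 = 1/4.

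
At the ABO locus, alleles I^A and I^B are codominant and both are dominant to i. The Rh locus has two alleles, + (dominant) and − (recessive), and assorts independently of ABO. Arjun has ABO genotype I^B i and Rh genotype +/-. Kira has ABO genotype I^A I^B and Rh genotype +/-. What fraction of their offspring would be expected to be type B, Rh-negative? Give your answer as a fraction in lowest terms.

1/8

ABO cross I^B i × I^A I^B → offspring phenotypes: 1/4 A, 1/2 B, 1/4 AB.
Rh cross +/- × +/- → 3/4 Rh+, 1/4 Rh-.
Independent loci: P(type B, Rh-negative) = 1/2 × 1/4 = 1/8.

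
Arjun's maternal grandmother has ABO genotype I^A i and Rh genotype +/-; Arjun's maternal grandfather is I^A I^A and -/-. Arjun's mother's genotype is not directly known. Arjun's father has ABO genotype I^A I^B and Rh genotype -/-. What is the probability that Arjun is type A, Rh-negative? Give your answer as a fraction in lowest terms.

Arjun's mother's ABO genotype from I^A i × I^A I^A: 1/2 I^A I^A, 1/2 I^A i.
Crossing each possibility with the father I^A I^B and summing P(type A): 1/2·1/2 + 1/2·1/2 = 1/2.
Similarly for Rh via the mother's Rh distribution: P(Rh-) = 3/4.
Independent loci: 1/2 × 3/4 = 3/8.

3/8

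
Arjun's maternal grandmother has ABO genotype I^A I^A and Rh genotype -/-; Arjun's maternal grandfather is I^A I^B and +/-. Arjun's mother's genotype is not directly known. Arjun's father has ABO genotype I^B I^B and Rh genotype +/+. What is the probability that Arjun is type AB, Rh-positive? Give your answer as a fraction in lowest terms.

3/4

Arjun's mother's ABO genotype from I^A I^A × I^A I^B: 1/2 I^A I^A, 1/2 I^A I^B.
Crossing each possibility with the father I^B I^B and summing P(type AB): 1/2·1 + 1/2·1/2 = 3/4.
Similarly for Rh via the mother's Rh distribution: P(Rh+) = 1.
Independent loci: 3/4 × 1 = 3/4.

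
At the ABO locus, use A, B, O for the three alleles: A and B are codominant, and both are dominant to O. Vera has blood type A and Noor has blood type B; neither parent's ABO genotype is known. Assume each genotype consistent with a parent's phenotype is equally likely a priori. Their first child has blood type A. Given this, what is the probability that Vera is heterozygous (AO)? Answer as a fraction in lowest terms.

Possible genotypes: Vera ∈ {AA, AO}; Noor ∈ {BB, BO}.
Weight each parental genotype pair by prior × P(type-A child):
  AA × BO: posterior weight 2/3.
  AO × BO: posterior weight 1/3.
Sum the posterior weight over pairs where Vera is AO: 1/3.

1/3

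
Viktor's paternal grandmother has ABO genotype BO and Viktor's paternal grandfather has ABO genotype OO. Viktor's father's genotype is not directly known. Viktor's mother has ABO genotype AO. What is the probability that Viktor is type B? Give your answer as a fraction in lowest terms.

1/8

Viktor's father's ABO genotype from BO × OO: 1/2 BO, 1/2 OO.
Crossing each possibility with the mother AO and summing P(type B): 1/2·1/4 + 1/2·0 = 1/8.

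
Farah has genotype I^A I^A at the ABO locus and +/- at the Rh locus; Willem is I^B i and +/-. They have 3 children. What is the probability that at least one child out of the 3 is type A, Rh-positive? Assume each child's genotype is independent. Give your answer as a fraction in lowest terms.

387/512

ABO cross I^A I^A × I^B i → 1/2 A, 1/2 AB.
Rh cross +/- × +/- → 3/4 Rh+, 1/4 Rh-; so P(type A, Rh-positive) = 1/2 × 3/4 = 3/8 per child.
P(none) = (5/8)^3 = 125/512; P(at least one) = 1 − 125/512 = 387/512.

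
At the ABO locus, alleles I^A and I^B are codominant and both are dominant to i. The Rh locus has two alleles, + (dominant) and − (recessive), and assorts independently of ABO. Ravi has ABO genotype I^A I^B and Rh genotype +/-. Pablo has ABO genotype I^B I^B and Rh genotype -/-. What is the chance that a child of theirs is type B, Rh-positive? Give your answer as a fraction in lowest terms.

1/4

ABO cross I^A I^B × I^B I^B → offspring phenotypes: 1/2 B, 1/2 AB.
Rh cross +/- × -/- → 1/2 Rh+, 1/2 Rh-.
Independent loci: P(type B, Rh-positive) = 1/2 × 1/2 = 1/4.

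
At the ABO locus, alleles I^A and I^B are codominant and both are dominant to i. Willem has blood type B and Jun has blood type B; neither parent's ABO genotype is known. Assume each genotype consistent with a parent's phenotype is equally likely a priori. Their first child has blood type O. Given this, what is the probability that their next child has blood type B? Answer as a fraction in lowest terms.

Possible genotypes: Willem ∈ {I^B I^B, I^B i}; Jun ∈ {I^B I^B, I^B i}.
Weight each parental genotype pair by prior × P(type-O child):
  I^B i × I^B i: posterior weight 1; P(next child type B) = 3/4.
Weighted sum = 3/4.

3/4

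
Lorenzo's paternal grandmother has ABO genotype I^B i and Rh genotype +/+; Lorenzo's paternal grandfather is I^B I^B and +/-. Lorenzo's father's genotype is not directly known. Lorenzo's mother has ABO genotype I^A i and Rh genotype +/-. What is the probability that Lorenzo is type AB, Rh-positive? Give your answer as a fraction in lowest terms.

Lorenzo's father's ABO genotype from I^B i × I^B I^B: 1/2 I^B I^B, 1/2 I^B i.
Crossing each possibility with the mother I^A i and summing P(type AB): 1/2·1/2 + 1/2·1/4 = 3/8.
Similarly for Rh via the father's Rh distribution: P(Rh+) = 7/8.
Independent loci: 3/8 × 7/8 = 21/64.

21/64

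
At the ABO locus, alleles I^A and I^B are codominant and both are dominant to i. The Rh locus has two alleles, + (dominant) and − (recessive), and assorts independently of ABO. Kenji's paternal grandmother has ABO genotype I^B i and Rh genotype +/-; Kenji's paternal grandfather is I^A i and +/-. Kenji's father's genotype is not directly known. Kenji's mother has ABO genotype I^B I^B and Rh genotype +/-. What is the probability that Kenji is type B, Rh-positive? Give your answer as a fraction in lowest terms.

9/16

Kenji's father's ABO genotype from I^B i × I^A i: 1/4 I^A I^B, 1/4 I^A i, 1/4 I^B i, 1/4 i i.
Crossing each possibility with the mother I^B I^B and summing P(type B): 1/4·1/2 + 1/4·1/2 + 1/4·1 + 1/4·1 = 3/4.
Similarly for Rh via the father's Rh distribution: P(Rh+) = 3/4.
Independent loci: 3/4 × 3/4 = 9/16.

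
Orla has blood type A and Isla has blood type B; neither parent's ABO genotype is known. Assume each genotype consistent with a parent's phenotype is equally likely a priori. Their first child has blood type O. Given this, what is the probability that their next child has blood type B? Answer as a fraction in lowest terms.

Possible genotypes: Orla ∈ {AA, AO}; Isla ∈ {BB, BO}.
Weight each parental genotype pair by prior × P(type-O child):
  AO × BO: posterior weight 1; P(next child type B) = 1/4.
Weighted sum = 1/4.

1/4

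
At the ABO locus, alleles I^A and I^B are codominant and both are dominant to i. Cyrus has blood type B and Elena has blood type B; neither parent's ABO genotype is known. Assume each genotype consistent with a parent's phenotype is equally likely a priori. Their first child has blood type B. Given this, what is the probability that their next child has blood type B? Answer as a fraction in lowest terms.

Possible genotypes: Cyrus ∈ {I^B I^B, I^B i}; Elena ∈ {I^B I^B, I^B i}.
Weight each parental genotype pair by prior × P(type-B child):
  I^B I^B × I^B I^B: posterior weight 4/15; P(next child type B) = 1.
  I^B I^B × I^B i: posterior weight 4/15; P(next child type B) = 1.
  I^B i × I^B I^B: posterior weight 4/15; P(next child type B) = 1.
  I^B i × I^B i: posterior weight 1/5; P(next child type B) = 3/4.
Weighted sum = 19/20.

19/20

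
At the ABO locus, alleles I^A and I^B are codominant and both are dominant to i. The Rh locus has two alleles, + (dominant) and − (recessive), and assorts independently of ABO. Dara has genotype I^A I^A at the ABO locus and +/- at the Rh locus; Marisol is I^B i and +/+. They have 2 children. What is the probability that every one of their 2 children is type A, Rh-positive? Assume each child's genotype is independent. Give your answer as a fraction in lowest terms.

1/4

ABO cross I^A I^A × I^B i → 1/2 A, 1/2 AB.
Rh cross +/- × +/+ → 1 Rh+; so P(type A, Rh-positive) = 1/2 × 1 = 1/2 per child.
All 2 independent: (1/2)^2 = 1/4.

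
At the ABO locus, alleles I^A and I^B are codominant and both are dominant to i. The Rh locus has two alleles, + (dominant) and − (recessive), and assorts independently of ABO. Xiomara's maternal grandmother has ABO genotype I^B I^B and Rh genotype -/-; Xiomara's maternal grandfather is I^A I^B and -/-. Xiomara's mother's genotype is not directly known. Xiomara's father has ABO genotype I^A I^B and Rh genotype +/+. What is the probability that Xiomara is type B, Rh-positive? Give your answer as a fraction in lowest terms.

3/8

Xiomara's mother's ABO genotype from I^B I^B × I^A I^B: 1/2 I^A I^B, 1/2 I^B I^B.
Crossing each possibility with the father I^A I^B and summing P(type B): 1/2·1/4 + 1/2·1/2 = 3/8.
Similarly for Rh via the mother's Rh distribution: P(Rh+) = 1.
Independent loci: 3/8 × 1 = 3/8.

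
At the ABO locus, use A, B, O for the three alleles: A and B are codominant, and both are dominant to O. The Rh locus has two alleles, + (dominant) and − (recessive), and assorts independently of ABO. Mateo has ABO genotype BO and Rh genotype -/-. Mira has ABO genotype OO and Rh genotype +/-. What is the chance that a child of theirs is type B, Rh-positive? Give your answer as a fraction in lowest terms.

1/4

ABO cross BO × OO → offspring phenotypes: 1/2 O, 1/2 B.
Rh cross -/- × +/- → 1/2 Rh+, 1/2 Rh-.
Independent loci: P(type B, Rh-positive) = 1/2 × 1/2 = 1/4.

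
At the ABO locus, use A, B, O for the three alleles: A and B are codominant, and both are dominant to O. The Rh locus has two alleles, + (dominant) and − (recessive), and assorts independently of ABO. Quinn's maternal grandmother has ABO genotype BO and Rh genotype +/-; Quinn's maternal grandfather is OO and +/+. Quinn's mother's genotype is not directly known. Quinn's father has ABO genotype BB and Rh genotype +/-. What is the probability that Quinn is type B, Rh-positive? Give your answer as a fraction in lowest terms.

Quinn's mother's ABO genotype from BO × OO: 1/2 BO, 1/2 OO.
Crossing each possibility with the father BB and summing P(type B): 1/2·1 + 1/2·1 = 1.
Similarly for Rh via the mother's Rh distribution: P(Rh+) = 7/8.
Independent loci: 1 × 7/8 = 7/8.

7/8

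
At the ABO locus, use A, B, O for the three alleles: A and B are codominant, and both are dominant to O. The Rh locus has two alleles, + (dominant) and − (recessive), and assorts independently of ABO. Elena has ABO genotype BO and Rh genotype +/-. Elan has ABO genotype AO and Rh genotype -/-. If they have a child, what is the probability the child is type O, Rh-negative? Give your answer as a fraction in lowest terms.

ABO cross BO × AO → offspring phenotypes: 1/4 O, 1/4 A, 1/4 B, 1/4 AB.
Rh cross +/- × -/- → 1/2 Rh+, 1/2 Rh-.
Independent loci: P(type O, Rh-negative) = 1/4 × 1/2 = 1/8.

1/8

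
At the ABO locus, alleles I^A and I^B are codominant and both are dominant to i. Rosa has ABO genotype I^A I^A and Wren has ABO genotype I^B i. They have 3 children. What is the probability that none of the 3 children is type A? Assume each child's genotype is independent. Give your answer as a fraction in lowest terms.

1/8

ABO cross I^A I^A × I^B i → 1/2 A, 1/2 AB.
So P(type A) = 1/2 per child.
P(not type A) = 1/2 for one child; (1/2)^3 = 1/8.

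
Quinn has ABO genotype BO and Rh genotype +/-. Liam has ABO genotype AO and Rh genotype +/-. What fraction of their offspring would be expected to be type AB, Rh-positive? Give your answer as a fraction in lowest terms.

3/16

ABO cross BO × AO → offspring phenotypes: 1/4 O, 1/4 A, 1/4 B, 1/4 AB.
Rh cross +/- × +/- → 3/4 Rh+, 1/4 Rh-.
Independent loci: P(type AB, Rh-positive) = 1/4 × 3/4 = 3/16.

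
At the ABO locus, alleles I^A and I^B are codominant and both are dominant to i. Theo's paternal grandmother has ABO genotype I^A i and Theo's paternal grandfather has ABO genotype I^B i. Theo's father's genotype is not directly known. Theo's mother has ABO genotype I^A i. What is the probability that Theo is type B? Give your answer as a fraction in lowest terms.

1/8

Theo's father's ABO genotype from I^A i × I^B i: 1/4 I^A I^B, 1/4 I^A i, 1/4 I^B i, 1/4 i i.
Crossing each possibility with the mother I^A i and summing P(type B): 1/4·1/4 + 1/4·0 + 1/4·1/4 + 1/4·0 = 1/8.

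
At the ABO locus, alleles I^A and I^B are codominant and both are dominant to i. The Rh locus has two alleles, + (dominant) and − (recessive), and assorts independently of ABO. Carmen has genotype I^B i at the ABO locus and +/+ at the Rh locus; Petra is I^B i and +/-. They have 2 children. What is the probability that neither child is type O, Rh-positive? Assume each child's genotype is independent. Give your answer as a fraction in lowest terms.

9/16

ABO cross I^B i × I^B i → 1/4 O, 3/4 B.
Rh cross +/+ × +/- → 1 Rh+; so P(type O, Rh-positive) = 1/4 × 1 = 1/4 per child.
P(not type O, Rh-positive) = 3/4 for one child; (3/4)^2 = 9/16.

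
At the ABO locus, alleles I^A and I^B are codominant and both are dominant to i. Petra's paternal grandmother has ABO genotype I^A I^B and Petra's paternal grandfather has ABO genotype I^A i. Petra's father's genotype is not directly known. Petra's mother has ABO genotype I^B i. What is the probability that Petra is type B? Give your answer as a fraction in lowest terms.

Petra's father's ABO genotype from I^A I^B × I^A i: 1/4 I^A I^A, 1/4 I^A I^B, 1/4 I^A i, 1/4 I^B i.
Crossing each possibility with the mother I^B i and summing P(type B): 1/4·0 + 1/4·1/2 + 1/4·1/4 + 1/4·3/4 = 3/8.

3/8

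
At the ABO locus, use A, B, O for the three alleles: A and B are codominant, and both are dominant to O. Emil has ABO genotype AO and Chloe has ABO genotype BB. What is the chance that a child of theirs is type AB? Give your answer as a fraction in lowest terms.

1/2

ABO cross AO × BB → offspring phenotypes: 1/2 B, 1/2 AB.
So P(type AB) = 1/2.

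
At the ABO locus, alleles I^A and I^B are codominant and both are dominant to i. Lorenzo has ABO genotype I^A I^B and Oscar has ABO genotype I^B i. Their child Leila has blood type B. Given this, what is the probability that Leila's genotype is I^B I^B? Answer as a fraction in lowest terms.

Cross I^A I^B × I^B i → 1/4 I^A I^B, 1/4 I^A i, 1/4 I^B I^B, 1/4 I^B i.
Type-B genotypes among offspring: I^B I^B (1/4), I^B i (1/4); total 1/2.
P(I^B I^B | type B) = (1/4) / (1/2) = 1/2.

1/2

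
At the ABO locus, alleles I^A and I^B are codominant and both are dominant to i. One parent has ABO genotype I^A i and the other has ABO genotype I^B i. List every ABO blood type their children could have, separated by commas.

Gametes from I^A i × I^B i give offspring ABO genotypes I^A I^B, I^A i, I^B i, i i, i.e. phenotypes O, A, B, AB.

O, A, B, AB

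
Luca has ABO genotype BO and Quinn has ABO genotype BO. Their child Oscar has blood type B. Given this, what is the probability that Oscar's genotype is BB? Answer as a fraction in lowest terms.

Cross BO × BO → 1/4 BB, 1/2 BO, 1/4 OO.
Type-B genotypes among offspring: BB (1/4), BO (1/2); total 3/4.
P(BB | type B) = (1/4) / (3/4) = 1/3.

1/3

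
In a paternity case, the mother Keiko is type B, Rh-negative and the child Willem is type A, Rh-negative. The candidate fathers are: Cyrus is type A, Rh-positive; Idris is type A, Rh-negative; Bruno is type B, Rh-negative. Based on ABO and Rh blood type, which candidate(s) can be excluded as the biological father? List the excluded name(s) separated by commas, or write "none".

Bruno

A candidate is excluded only if no genotype consistent with his phenotype could produce a type A, Rh-negative child with a type B, Rh-negative mother.
Bruno (type B, Rh-): no genotype consistent with that phenotype can produce a type-A Rh- child with a type-B mother.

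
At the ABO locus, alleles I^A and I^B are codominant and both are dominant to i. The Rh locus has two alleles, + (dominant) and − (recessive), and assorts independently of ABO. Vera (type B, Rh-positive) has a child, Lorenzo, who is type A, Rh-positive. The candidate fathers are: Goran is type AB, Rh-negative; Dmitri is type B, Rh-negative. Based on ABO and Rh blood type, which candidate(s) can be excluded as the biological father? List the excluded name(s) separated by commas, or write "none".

A candidate is excluded only if no genotype consistent with his phenotype could produce a type A, Rh-positive child with a type B, Rh-positive mother.
Dmitri (type B, Rh-): no genotype consistent with that phenotype can produce a type-A Rh+ child with a type-B mother.

Dmitri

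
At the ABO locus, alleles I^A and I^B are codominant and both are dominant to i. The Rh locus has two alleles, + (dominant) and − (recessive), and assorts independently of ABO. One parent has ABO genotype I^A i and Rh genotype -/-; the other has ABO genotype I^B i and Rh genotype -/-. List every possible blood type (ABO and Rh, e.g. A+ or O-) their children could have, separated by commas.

Gametes from I^A i × I^B i give offspring ABO genotypes I^A I^B, I^A i, I^B i, i i, i.e. phenotypes O, A, B, AB.
Rh cross -/- × -/- → phenotypes Rh-.
Combining independently: O-, A-, B-, AB-.

O-, A-, B-, AB-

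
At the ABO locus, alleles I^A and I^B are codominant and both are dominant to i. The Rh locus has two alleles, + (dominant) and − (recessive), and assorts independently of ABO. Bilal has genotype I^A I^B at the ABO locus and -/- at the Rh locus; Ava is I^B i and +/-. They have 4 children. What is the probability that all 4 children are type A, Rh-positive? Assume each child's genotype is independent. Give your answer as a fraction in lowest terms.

1/4096

ABO cross I^A I^B × I^B i → 1/4 A, 1/2 B, 1/4 AB.
Rh cross -/- × +/- → 1/2 Rh+, 1/2 Rh-; so P(type A, Rh-positive) = 1/4 × 1/2 = 1/8 per child.
All 4 independent: (1/8)^4 = 1/4096.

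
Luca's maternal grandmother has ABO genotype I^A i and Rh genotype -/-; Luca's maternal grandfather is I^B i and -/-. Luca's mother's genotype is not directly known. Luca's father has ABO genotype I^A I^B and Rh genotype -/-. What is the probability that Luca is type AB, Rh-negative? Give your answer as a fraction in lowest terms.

1/4

Luca's mother's ABO genotype from I^A i × I^B i: 1/4 I^A I^B, 1/4 I^A i, 1/4 I^B i, 1/4 i i.
Crossing each possibility with the father I^A I^B and summing P(type AB): 1/4·1/2 + 1/4·1/4 + 1/4·1/4 + 1/4·0 = 1/4.
Similarly for Rh via the mother's Rh distribution: P(Rh-) = 1.
Independent loci: 1/4 × 1 = 1/4.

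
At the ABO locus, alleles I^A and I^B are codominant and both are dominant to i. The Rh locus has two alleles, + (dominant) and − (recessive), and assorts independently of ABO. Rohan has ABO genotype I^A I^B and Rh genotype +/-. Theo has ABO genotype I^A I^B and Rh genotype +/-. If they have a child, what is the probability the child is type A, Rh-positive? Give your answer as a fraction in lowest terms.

ABO cross I^A I^B × I^A I^B → offspring phenotypes: 1/4 A, 1/4 B, 1/2 AB.
Rh cross +/- × +/- → 3/4 Rh+, 1/4 Rh-.
Independent loci: P(type A, Rh-positive) = 1/4 × 3/4 = 3/16.

3/16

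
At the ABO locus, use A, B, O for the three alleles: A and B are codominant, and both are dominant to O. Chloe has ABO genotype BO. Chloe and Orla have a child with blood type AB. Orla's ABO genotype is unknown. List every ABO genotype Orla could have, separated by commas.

AA, AB, AO

For each candidate genotype of Orla, check whether crossing it with BO can produce every observed child phenotype.
  AA → possible child types {A, AB} ✓
  AB → possible child types {A, B, AB} ✓
  AO → possible child types {O, A, B, AB} ✓
  BB → possible child types {B} ✗
  BO → possible child types {O, B} ✗
  OO → possible child types {O, B} ✗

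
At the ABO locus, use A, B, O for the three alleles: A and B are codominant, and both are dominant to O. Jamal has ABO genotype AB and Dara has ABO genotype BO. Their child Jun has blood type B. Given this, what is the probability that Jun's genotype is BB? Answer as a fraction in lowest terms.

1/2

Cross AB × BO → 1/4 AB, 1/4 AO, 1/4 BB, 1/4 BO.
Type-B genotypes among offspring: BB (1/4), BO (1/4); total 1/2.
P(BB | type B) = (1/4) / (1/2) = 1/2.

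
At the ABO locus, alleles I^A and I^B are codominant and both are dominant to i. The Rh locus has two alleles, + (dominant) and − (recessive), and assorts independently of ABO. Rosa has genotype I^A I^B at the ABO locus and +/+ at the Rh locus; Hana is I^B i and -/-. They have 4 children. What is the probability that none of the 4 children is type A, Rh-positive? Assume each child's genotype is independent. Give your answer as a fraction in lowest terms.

ABO cross I^A I^B × I^B i → 1/4 A, 1/2 B, 1/4 AB.
Rh cross +/+ × -/- → 1 Rh+; so P(type A, Rh-positive) = 1/4 × 1 = 1/4 per child.
P(not type A, Rh-positive) = 3/4 for one child; (3/4)^4 = 81/256.

81/256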